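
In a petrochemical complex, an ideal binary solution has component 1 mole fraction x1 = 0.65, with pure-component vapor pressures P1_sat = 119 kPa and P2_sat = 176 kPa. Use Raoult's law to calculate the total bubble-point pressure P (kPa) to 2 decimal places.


P = x1*P1_sat + x2*P2_sat
x2 = 1 - x1 = 1 - 0.65 = 0.35
P = 0.65*119 + 0.35*176
P = 77.35 + 61.6
P = 138.95 kPa


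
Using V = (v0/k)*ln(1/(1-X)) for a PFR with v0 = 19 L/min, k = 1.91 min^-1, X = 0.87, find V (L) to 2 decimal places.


V = (v0/k) * ln(1/(1-X))
V = (19/1.91) * ln(1/(1-0.87))
V = 9.947644 * ln(7.692308)
V = 9.947644 * 2.040221
V = 20.30 L


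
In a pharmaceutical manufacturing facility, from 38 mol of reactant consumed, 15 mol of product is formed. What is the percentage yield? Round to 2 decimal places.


Yield = (moles product / moles consumed) * 100%
Yield = (15 / 38) * 100
Yield = 0.3947 * 100
Yield = 39.47%


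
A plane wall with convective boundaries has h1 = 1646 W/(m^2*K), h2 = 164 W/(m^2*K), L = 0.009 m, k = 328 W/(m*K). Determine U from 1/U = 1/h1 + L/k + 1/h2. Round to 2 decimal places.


1/U = 1/h1 + L/k + 1/h2
1/U = 1/1646 + 0.009/328 + 1/164
1/U = 0.0006075334 + 2.7439e-05 + 0.006097561
1/U = 0.0067325334
U = 148.53 W/(m^2*K)


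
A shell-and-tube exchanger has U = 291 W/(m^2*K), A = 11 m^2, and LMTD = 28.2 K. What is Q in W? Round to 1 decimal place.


Q = U * A * LMTD
Q = 291 * 11 * 28.2
Q = 90268.2 W


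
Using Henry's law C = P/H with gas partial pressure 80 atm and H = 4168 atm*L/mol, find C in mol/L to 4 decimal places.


C = P / H
C = 80 / 4168
C = 0.0192 mol/L


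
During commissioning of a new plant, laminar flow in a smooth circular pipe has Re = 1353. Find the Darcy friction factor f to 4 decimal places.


f = 64 / Re
f = 64 / 1353
f = 0.0473


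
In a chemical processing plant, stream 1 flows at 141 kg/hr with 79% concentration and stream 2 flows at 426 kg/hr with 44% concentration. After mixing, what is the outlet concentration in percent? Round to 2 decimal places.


Mass balance on solute: F1*x1 + F2*x2 = F3*x3
F3 = F1 + F2 = 141 + 426 = 567 kg/hr
x3 = (F1*x1 + F2*x2)/F3
x3 = (141*0.79 + 426*0.44) / 567
x3 = 52.70%


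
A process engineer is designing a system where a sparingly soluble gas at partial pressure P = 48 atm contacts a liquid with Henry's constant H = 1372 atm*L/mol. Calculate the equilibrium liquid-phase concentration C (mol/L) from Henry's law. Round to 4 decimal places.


C = P / H
C = 48 / 1372
C = 0.0350 mol/L


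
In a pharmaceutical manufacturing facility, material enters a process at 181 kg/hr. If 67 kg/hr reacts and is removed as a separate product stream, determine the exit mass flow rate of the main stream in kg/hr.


Steady-state mass balance on the main outlet: F_out = F_in - F_removed
F_out = 181 - 67
F_out = 114 kg/hr


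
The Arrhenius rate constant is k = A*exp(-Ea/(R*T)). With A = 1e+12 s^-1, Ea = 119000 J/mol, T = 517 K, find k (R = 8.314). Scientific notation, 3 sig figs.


k = A * exp(-Ea/(R*T))
k = 1e+12 * exp(-119000 / (8.314 * 517))
k = 1e+12 * exp(-27.685119)
k = 9.47e-01


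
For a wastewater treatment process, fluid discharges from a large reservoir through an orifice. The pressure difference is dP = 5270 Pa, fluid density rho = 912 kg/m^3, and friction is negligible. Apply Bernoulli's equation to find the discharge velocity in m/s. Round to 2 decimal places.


v = sqrt(2*dP/rho)
v = sqrt(2*5270/912)
v = sqrt(11.557018)
v = 3.40 m/s


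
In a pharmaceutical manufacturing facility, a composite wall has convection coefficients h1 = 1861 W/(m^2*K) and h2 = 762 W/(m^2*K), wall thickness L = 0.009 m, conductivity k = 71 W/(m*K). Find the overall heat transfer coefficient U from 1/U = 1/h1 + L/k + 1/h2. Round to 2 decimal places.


1/U = 1/h1 + L/k + 1/h2
1/U = 1/1861 + 0.009/71 + 1/762
1/U = 0.0005373455 + 0.0001267606 + 0.001312336
1/U = 0.0019764421
U = 505.96 W/(m^2*K)


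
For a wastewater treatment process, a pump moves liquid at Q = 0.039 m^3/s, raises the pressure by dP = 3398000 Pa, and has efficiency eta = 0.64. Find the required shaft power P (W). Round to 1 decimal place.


P = Q * dP / eta
P = 0.039 * 3398000 / 0.64
P = 132522.0 / 0.64
P = 207065.6 W


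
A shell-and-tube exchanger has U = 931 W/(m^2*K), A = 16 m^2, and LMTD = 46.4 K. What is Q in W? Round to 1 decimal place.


Q = U * A * LMTD
Q = 931 * 16 * 46.4
Q = 691174.4 W


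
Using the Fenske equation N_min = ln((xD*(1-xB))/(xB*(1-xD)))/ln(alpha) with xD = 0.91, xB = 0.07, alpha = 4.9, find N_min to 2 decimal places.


N_min = ln((xD*(1-xB))/(xB*(1-xD))) / ln(alpha)
Numerator inside ln: 0.8463 / 0.0063 = 134.333333
ln(134.333333) = 4.900324
ln(alpha) = ln(4.9) = 1.589235
N_min = 4.900324 / 1.589235 = 3.08


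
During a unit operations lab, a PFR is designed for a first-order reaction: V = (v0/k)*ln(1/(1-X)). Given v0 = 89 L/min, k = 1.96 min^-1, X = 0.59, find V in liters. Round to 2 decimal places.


V = (v0/k) * ln(1/(1-X))
V = (89/1.96) * ln(1/(1-0.59))
V = 45.408163 * ln(2.439024)
V = 45.408163 * 0.891598
V = 40.49 L


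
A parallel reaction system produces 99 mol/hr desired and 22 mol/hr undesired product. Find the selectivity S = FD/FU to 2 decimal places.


S = desired product rate / undesired product rate
S = 99 / 22
S = 4.50


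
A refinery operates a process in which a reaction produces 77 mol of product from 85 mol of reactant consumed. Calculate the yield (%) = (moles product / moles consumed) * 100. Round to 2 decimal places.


Yield = (moles product / moles consumed) * 100%
Yield = (77 / 85) * 100
Yield = 0.9059 * 100
Yield = 90.59%


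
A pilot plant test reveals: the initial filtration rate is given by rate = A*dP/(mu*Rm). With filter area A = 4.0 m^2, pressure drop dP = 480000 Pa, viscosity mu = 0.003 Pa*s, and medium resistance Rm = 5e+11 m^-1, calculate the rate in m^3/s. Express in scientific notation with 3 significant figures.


rate = A * dP / (mu * Rm)
rate = 4.0 * 480000 / (0.003 * 5e+11)
rate = 1920000.0 / 1.500e+09
rate = 1.28e-03 m^3/s


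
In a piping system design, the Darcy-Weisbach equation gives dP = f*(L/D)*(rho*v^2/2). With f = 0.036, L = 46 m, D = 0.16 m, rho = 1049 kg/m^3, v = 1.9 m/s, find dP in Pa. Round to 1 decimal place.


dP = f * (L/D) * (rho*v^2/2)
dP = 0.036 * (46/0.16) * (1049*1.9^2/2)
L/D = 287.5
rho*v^2/2 = 1049*3.61/2 = 1893.445
dP = 0.036 * 287.5 * 1893.445
dP = 19597.2 Pa


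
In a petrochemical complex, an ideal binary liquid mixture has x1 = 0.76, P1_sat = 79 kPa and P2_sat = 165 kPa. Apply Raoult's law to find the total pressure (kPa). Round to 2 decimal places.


P = x1*P1_sat + x2*P2_sat
x2 = 1 - x1 = 1 - 0.76 = 0.24
P = 0.76*79 + 0.24*165
P = 60.04 + 39.6
P = 99.64 kPa


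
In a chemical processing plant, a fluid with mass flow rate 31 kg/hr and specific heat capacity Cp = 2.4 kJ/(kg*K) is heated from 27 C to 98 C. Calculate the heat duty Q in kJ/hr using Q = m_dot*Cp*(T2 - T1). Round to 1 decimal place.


Q = m_dot * Cp * (T2 - T1)
Q = 31 * 2.4 * (98 - 27)
Q = 31 * 2.4 * 71
Q = 5282.4 kJ/hr


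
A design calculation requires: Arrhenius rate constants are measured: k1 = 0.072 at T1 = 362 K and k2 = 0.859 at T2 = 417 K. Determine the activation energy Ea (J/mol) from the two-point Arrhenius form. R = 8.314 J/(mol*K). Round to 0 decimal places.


Ea = R * ln(k2/k1) / (1/T1 - 1/T2)
ln(k2/k1) = ln(0.859/0.072) = 2.4791028
1/T1 - 1/T2 = 1/362 - 1/417 = 0.000364349404
Ea = 8.314 * 2.4791028 / 0.000364349404
Ea = 56570 J/mol


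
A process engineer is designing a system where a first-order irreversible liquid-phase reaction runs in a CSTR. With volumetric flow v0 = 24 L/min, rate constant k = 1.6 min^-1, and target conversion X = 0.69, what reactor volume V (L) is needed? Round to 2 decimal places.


V = v0 * X / (k * (1 - X))
V = 24 * 0.69 / (1.6 * (1 - 0.69))
V = 16.56 / (1.6 * 0.31)
V = 16.56 / 0.496
V = 33.39 L


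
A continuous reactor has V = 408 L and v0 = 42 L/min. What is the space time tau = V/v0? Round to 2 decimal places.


tau = V / v0
tau = 408 / 42
tau = 9.71 min


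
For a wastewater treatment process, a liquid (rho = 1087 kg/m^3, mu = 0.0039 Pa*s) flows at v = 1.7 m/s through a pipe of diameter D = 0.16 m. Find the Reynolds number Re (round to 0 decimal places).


Re = rho * v * D / mu
Re = 1087 * 1.7 * 0.16 / 0.0039
Re = 295.664 / 0.0039
Re = 75811


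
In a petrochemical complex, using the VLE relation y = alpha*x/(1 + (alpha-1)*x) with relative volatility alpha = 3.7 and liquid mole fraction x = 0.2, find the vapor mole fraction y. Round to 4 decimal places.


y = alpha*x / (1 + (alpha-1)*x)
y = 3.7*0.2 / (1 + (3.7-1)*0.2)
y = 0.74 / (1 + 0.54)
y = 0.74 / 1.54
y = 0.4805


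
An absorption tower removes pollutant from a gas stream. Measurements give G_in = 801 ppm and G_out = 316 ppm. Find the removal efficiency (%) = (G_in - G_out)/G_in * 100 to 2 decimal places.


Efficiency = (G_in - G_out) / G_in * 100%
Efficiency = (801 - 316) / 801 * 100
Efficiency = 485 / 801 * 100
Efficiency = 60.55%


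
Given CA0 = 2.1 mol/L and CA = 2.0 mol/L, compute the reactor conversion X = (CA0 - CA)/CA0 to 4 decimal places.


X = (CA0 - CA) / CA0
X = (2.1 - 2.0) / 2.1
X = 0.1 / 2.1
X = 0.0476


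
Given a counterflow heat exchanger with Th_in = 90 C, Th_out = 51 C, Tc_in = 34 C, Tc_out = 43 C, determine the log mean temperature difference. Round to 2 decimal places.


dT1 = Th_in - Tc_out = 90 - 43 = 47
dT2 = Th_out - Tc_in = 51 - 34 = 17
LMTD = (dT1 - dT2) / ln(dT1/dT2)
LMTD = (47 - 17) / ln(47/17)
LMTD = 29.50 K


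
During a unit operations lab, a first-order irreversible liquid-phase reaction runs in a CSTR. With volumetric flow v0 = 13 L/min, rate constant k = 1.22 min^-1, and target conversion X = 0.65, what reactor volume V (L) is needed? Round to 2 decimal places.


V = v0 * X / (k * (1 - X))
V = 13 * 0.65 / (1.22 * (1 - 0.65))
V = 8.45 / (1.22 * 0.35)
V = 8.45 / 0.427
V = 19.79 L


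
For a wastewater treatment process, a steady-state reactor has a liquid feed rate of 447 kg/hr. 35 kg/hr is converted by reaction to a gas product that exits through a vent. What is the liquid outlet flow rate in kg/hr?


Steady-state mass balance on the main outlet: F_out = F_in - F_removed
F_out = 447 - 35
F_out = 412 kg/hr


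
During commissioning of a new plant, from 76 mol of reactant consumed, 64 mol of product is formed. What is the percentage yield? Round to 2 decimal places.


Yield = (moles product / moles consumed) * 100%
Yield = (64 / 76) * 100
Yield = 0.8421 * 100
Yield = 84.21%


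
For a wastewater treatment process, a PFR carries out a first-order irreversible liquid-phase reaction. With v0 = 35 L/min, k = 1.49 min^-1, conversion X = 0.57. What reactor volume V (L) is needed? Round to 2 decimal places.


V = (v0/k) * ln(1/(1-X))
V = (35/1.49) * ln(1/(1-0.57))
V = 23.489933 * ln(2.325581)
V = 23.489933 * 0.84397
V = 19.82 L


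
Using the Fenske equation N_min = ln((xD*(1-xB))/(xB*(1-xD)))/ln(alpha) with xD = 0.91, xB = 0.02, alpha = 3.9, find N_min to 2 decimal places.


N_min = ln((xD*(1-xB))/(xB*(1-xD))) / ln(alpha)
Numerator inside ln: 0.8918 / 0.0018 = 495.444444
ln(495.444444) = 6.205455
ln(alpha) = ln(3.9) = 1.360977
N_min = 6.205455 / 1.360977 = 4.56


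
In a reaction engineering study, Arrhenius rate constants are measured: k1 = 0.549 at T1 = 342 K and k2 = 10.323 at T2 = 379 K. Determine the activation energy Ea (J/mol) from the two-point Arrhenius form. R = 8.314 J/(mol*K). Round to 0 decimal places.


Ea = R * ln(k2/k1) / (1/T1 - 1/T2)
ln(k2/k1) = ln(10.323/0.549) = 2.9340313
1/T1 - 1/T2 = 1/342 - 1/379 = 0.000285454181
Ea = 8.314 * 2.9340313 / 0.000285454181
Ea = 85455 J/mol


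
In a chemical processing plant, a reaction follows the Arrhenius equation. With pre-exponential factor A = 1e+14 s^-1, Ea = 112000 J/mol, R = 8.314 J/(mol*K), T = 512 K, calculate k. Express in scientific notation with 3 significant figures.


k = A * exp(-Ea/(R*T))
k = 1e+14 * exp(-112000 / (8.314 * 512))
k = 1e+14 * exp(-26.311042)
k = 3.74e+02


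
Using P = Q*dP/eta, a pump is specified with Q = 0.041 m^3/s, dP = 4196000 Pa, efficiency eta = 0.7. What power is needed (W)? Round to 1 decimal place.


P = Q * dP / eta
P = 0.041 * 4196000 / 0.7
P = 172036.0 / 0.7
P = 245765.7 W


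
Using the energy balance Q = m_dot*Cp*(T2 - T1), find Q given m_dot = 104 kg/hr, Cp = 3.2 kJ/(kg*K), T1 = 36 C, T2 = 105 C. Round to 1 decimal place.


Q = m_dot * Cp * (T2 - T1)
Q = 104 * 3.2 * (105 - 36)
Q = 104 * 3.2 * 69
Q = 22963.2 kJ/hr


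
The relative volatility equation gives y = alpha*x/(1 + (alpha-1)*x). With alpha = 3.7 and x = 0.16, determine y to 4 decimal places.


y = alpha*x / (1 + (alpha-1)*x)
y = 3.7*0.16 / (1 + (3.7-1)*0.16)
y = 0.592 / (1 + 0.432)
y = 0.592 / 1.432
y = 0.4134


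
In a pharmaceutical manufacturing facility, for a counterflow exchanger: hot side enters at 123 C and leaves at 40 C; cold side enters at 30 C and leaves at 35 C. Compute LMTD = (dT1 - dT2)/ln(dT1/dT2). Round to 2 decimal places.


dT1 = Th_in - Tc_out = 123 - 35 = 88
dT2 = Th_out - Tc_in = 40 - 30 = 10
LMTD = (dT1 - dT2) / ln(dT1/dT2)
LMTD = (88 - 10) / ln(88/10)
LMTD = 35.87 K


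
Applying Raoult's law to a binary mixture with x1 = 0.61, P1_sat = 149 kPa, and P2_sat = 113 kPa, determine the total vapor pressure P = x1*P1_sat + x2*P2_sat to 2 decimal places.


P = x1*P1_sat + x2*P2_sat
x2 = 1 - x1 = 1 - 0.61 = 0.39
P = 0.61*149 + 0.39*113
P = 90.89 + 44.07
P = 134.96 kPa


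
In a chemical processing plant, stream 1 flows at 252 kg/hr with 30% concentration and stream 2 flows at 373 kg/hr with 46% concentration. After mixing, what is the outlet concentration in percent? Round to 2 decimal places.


Mass balance on solute: F1*x1 + F2*x2 = F3*x3
F3 = F1 + F2 = 252 + 373 = 625 kg/hr
x3 = (F1*x1 + F2*x2)/F3
x3 = (252*0.3 + 373*0.46) / 625
x3 = 39.55%


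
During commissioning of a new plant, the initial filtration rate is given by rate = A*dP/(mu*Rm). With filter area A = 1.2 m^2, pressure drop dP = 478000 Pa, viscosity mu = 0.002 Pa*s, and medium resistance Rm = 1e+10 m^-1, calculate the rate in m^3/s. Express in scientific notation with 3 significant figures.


rate = A * dP / (mu * Rm)
rate = 1.2 * 478000 / (0.002 * 1e+10)
rate = 573600.0 / 2.000e+07
rate = 2.87e-02 m^3/s


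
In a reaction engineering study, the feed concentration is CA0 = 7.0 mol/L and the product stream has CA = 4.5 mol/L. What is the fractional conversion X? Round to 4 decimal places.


X = (CA0 - CA) / CA0
X = (7.0 - 4.5) / 7.0
X = 2.5 / 7.0
X = 0.3571


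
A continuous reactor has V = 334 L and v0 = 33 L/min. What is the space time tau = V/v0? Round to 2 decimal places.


tau = V / v0
tau = 334 / 33
tau = 10.12 min


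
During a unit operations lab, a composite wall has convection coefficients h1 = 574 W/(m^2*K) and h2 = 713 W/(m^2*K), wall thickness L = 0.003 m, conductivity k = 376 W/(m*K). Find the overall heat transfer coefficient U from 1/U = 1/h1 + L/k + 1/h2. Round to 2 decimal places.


1/U = 1/h1 + L/k + 1/h2
1/U = 1/574 + 0.003/376 + 1/713
1/U = 0.0017421603 + 7.9787e-06 + 0.0014025245
1/U = 0.0031526635
U = 317.19 W/(m^2*K)


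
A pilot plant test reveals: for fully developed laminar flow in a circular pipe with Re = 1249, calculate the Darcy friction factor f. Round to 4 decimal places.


f = 64 / Re
f = 64 / 1249
f = 0.0512


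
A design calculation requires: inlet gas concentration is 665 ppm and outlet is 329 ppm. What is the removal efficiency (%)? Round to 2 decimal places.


Efficiency = (G_in - G_out) / G_in * 100%
Efficiency = (665 - 329) / 665 * 100
Efficiency = 336 / 665 * 100
Efficiency = 50.53%


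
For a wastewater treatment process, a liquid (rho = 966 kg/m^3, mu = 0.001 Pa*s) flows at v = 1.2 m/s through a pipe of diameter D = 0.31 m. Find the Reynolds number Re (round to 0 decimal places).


Re = rho * v * D / mu
Re = 966 * 1.2 * 0.31 / 0.001
Re = 359.352 / 0.001
Re = 359352


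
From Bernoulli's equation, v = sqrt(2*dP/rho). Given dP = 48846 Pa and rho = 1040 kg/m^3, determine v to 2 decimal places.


v = sqrt(2*dP/rho)
v = sqrt(2*48846/1040)
v = sqrt(93.934615)
v = 9.69 m/s


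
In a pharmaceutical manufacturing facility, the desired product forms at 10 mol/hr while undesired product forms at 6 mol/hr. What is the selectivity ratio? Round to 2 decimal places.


S = desired product rate / undesired product rate
S = 10 / 6
S = 1.67


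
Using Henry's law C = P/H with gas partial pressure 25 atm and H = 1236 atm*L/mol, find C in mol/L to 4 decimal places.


C = P / H
C = 25 / 1236
C = 0.0202 mol/L


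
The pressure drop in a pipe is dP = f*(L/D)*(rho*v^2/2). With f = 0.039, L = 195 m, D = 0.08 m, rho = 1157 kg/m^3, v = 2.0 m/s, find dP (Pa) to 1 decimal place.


dP = f * (L/D) * (rho*v^2/2)
dP = 0.039 * (195/0.08) * (1157*2.0^2/2)
L/D = 2437.5
rho*v^2/2 = 1157*4.0/2 = 2314.0
dP = 0.039 * 2437.5 * 2314.0
dP = 219974.6 Pa


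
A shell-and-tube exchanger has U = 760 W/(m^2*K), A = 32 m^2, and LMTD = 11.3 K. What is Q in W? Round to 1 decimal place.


Q = U * A * LMTD
Q = 760 * 32 * 11.3
Q = 274816.0 W


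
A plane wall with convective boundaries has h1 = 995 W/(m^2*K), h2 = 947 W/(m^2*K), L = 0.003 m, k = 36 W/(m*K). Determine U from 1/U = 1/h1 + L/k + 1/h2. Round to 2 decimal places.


1/U = 1/h1 + L/k + 1/h2
1/U = 1/995 + 0.003/36 + 1/947
1/U = 0.0010050251 + 8.33333e-05 + 0.0010559662
1/U = 0.0021443246
U = 466.35 W/(m^2*K)


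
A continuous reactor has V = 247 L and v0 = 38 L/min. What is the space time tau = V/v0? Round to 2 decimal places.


tau = V / v0
tau = 247 / 38
tau = 6.50 min


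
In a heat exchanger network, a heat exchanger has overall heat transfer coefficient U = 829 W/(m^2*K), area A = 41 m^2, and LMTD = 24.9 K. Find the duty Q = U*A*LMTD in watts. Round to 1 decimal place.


Q = U * A * LMTD
Q = 829 * 41 * 24.9
Q = 846326.1 W


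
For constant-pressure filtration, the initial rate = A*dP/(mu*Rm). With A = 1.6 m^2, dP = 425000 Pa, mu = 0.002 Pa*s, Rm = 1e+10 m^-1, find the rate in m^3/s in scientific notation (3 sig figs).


rate = A * dP / (mu * Rm)
rate = 1.6 * 425000 / (0.002 * 1e+10)
rate = 680000.0 / 2.000e+07
rate = 3.40e-02 m^3/s


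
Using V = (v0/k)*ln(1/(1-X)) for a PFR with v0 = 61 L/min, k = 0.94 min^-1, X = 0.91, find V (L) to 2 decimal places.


V = (v0/k) * ln(1/(1-X))
V = (61/0.94) * ln(1/(1-0.91))
V = 64.893617 * ln(11.111111)
V = 64.893617 * 2.407946
V = 156.26 L


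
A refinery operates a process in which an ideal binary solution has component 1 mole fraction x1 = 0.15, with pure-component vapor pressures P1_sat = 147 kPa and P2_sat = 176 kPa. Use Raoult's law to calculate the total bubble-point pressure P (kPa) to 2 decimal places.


P = x1*P1_sat + x2*P2_sat
x2 = 1 - x1 = 1 - 0.15 = 0.85
P = 0.15*147 + 0.85*176
P = 22.05 + 149.6
P = 171.65 kPa


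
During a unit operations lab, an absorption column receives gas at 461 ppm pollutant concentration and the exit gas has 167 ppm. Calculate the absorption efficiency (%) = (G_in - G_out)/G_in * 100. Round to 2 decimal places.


Efficiency = (G_in - G_out) / G_in * 100%
Efficiency = (461 - 167) / 461 * 100
Efficiency = 294 / 461 * 100
Efficiency = 63.77%


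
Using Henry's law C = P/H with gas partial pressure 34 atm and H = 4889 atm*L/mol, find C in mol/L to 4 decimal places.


C = P / H
C = 34 / 4889
C = 0.0070 mol/L


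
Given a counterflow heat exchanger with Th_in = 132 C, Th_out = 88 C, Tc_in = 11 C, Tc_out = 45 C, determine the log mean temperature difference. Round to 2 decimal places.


dT1 = Th_in - Tc_out = 132 - 45 = 87
dT2 = Th_out - Tc_in = 88 - 11 = 77
LMTD = (dT1 - dT2) / ln(dT1/dT2)
LMTD = (87 - 77) / ln(87/77)
LMTD = 81.90 K


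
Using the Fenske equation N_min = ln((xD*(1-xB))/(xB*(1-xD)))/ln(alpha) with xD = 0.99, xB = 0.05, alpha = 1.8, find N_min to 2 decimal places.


N_min = ln((xD*(1-xB))/(xB*(1-xD))) / ln(alpha)
Numerator inside ln: 0.9405 / 0.0005 = 1881.0
ln(1881.0) = 7.539559
ln(alpha) = ln(1.8) = 0.587787
N_min = 7.539559 / 0.587787 = 12.83


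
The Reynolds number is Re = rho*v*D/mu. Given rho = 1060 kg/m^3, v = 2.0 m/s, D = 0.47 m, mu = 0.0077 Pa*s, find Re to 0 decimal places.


Re = rho * v * D / mu
Re = 1060 * 2.0 * 0.47 / 0.0077
Re = 996.4 / 0.0077
Re = 129403


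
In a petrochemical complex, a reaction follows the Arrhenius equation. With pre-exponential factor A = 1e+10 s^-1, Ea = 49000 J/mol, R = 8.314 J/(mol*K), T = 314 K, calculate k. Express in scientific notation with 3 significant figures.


k = A * exp(-Ea/(R*T))
k = 1e+10 * exp(-49000 / (8.314 * 314))
k = 1e+10 * exp(-18.76966)
k = 7.05e+01


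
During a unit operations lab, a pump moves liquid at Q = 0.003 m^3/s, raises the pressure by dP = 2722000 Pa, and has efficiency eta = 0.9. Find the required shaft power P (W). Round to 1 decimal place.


P = Q * dP / eta
P = 0.003 * 2722000 / 0.9
P = 8166.0 / 0.9
P = 9073.3 W


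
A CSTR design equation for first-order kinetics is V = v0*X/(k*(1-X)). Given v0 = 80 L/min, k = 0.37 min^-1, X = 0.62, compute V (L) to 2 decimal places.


V = v0 * X / (k * (1 - X))
V = 80 * 0.62 / (0.37 * (1 - 0.62))
V = 49.6 / (0.37 * 0.38)
V = 49.6 / 0.1406
V = 352.77 L


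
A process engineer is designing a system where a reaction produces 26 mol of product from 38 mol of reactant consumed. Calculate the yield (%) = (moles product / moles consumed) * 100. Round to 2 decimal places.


Yield = (moles product / moles consumed) * 100%
Yield = (26 / 38) * 100
Yield = 0.6842 * 100
Yield = 68.42%


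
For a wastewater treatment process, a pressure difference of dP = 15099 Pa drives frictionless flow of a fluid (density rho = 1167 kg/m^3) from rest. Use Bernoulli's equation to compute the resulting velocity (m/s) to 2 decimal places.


v = sqrt(2*dP/rho)
v = sqrt(2*15099/1167)
v = sqrt(25.876607)
v = 5.09 m/s


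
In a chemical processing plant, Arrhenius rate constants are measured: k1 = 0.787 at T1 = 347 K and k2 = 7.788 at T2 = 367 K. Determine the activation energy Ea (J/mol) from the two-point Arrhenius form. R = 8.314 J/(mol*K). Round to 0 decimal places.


Ea = R * ln(k2/k1) / (1/T1 - 1/T2)
ln(k2/k1) = ln(7.788/0.787) = 2.2921111
1/T1 - 1/T2 = 1/347 - 1/367 = 0.00015704874
Ea = 8.314 * 2.2921111 / 0.00015704874
Ea = 121342 J/mol


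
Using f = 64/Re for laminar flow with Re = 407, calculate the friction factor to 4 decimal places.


f = 64 / Re
f = 64 / 407
f = 0.1572


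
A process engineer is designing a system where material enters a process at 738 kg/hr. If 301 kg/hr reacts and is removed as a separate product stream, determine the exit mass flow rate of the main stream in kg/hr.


Steady-state mass balance on the main outlet: F_out = F_in - F_removed
F_out = 738 - 301
F_out = 437 kg/hr


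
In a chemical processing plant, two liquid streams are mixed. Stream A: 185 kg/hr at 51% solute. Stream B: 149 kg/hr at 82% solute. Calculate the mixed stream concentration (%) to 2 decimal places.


Mass balance on solute: F1*x1 + F2*x2 = F3*x3
F3 = F1 + F2 = 185 + 149 = 334 kg/hr
x3 = (F1*x1 + F2*x2)/F3
x3 = (185*0.51 + 149*0.82) / 334
x3 = 64.83%


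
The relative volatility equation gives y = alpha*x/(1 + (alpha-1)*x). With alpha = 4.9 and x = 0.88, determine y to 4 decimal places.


y = alpha*x / (1 + (alpha-1)*x)
y = 4.9*0.88 / (1 + (4.9-1)*0.88)
y = 4.312 / (1 + 3.432)
y = 4.312 / 4.432
y = 0.9729


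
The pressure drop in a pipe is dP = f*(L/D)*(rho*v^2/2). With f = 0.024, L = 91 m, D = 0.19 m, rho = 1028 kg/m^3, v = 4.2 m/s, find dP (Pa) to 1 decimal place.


dP = f * (L/D) * (rho*v^2/2)
dP = 0.024 * (91/0.19) * (1028*4.2^2/2)
L/D = 478.94736842
rho*v^2/2 = 1028*17.64/2 = 9066.96
dP = 0.024 * 478.94736842 * 9066.96
dP = 104222.3 Pa


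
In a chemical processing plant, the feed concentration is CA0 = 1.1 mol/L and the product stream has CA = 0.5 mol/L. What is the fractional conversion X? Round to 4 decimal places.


X = (CA0 - CA) / CA0
X = (1.1 - 0.5) / 1.1
X = 0.6 / 1.1
X = 0.5455


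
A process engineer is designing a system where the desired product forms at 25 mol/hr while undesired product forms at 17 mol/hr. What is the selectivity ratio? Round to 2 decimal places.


S = desired product rate / undesired product rate
S = 25 / 17
S = 1.47


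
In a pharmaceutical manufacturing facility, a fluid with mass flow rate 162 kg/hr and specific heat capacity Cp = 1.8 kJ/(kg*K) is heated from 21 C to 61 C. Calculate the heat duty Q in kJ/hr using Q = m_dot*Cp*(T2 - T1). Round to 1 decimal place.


Q = m_dot * Cp * (T2 - T1)
Q = 162 * 1.8 * (61 - 21)
Q = 162 * 1.8 * 40
Q = 11664.0 kJ/hr


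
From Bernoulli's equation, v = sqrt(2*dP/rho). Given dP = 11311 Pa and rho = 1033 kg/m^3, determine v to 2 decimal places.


v = sqrt(2*dP/rho)
v = sqrt(2*11311/1033)
v = sqrt(21.899322)
v = 4.68 m/s


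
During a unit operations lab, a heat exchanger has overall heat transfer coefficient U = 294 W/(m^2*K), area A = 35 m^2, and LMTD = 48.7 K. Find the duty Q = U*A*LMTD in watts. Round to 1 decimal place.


Q = U * A * LMTD
Q = 294 * 35 * 48.7
Q = 501123.0 W


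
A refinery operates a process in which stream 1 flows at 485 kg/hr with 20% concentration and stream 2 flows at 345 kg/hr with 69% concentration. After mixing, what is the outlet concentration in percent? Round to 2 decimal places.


Mass balance on solute: F1*x1 + F2*x2 = F3*x3
F3 = F1 + F2 = 485 + 345 = 830 kg/hr
x3 = (F1*x1 + F2*x2)/F3
x3 = (485*0.2 + 345*0.69) / 830
x3 = 40.37%


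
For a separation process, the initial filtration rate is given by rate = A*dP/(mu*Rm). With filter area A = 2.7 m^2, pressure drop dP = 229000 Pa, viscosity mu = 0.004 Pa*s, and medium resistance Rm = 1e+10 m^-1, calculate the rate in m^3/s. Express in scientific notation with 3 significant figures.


rate = A * dP / (mu * Rm)
rate = 2.7 * 229000 / (0.004 * 1e+10)
rate = 618300.0 / 4.000e+07
rate = 1.55e-02 m^3/s


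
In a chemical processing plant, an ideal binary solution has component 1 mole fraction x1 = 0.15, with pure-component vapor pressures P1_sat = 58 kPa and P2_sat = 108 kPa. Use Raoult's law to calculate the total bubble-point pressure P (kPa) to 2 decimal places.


P = x1*P1_sat + x2*P2_sat
x2 = 1 - x1 = 1 - 0.15 = 0.85
P = 0.15*58 + 0.85*108
P = 8.7 + 91.8
P = 100.50 kPa


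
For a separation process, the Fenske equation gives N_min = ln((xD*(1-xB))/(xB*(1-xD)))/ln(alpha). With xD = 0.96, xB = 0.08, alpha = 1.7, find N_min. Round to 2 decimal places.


N_min = ln((xD*(1-xB))/(xB*(1-xD))) / ln(alpha)
Numerator inside ln: 0.8832 / 0.0032 = 276.0
ln(276.0) = 5.620401
ln(alpha) = ln(1.7) = 0.530628
N_min = 5.620401 / 0.530628 = 10.59


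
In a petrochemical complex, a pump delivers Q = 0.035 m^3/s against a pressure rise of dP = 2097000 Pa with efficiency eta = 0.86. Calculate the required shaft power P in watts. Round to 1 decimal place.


P = Q * dP / eta
P = 0.035 * 2097000 / 0.86
P = 73395.0 / 0.86
P = 85343.0 W


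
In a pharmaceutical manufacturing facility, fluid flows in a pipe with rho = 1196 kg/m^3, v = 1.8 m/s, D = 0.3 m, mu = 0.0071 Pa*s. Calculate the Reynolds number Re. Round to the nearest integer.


Re = rho * v * D / mu
Re = 1196 * 1.8 * 0.3 / 0.0071
Re = 645.84 / 0.0071
Re = 90963


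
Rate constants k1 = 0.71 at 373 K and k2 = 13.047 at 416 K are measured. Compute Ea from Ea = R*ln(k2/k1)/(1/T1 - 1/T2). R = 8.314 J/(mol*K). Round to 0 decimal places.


Ea = R * ln(k2/k1) / (1/T1 - 1/T2)
ln(k2/k1) = ln(13.047/0.71) = 2.9110485
1/T1 - 1/T2 = 1/373 - 1/416 = 0.000277118994
Ea = 8.314 * 2.9110485 / 0.000277118994
Ea = 87336 J/mol


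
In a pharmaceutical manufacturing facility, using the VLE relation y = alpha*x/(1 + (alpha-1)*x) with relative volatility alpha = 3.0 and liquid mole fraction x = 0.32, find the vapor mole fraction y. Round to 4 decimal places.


y = alpha*x / (1 + (alpha-1)*x)
y = 3.0*0.32 / (1 + (3.0-1)*0.32)
y = 0.96 / (1 + 0.64)
y = 0.96 / 1.64
y = 0.5854


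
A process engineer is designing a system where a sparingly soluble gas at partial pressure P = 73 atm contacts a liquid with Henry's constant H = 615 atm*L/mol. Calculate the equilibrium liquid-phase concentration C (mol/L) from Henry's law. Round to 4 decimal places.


C = P / H
C = 73 / 615
C = 0.1187 mol/L


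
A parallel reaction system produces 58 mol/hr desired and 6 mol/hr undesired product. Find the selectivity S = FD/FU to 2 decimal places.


S = desired product rate / undesired product rate
S = 58 / 6
S = 9.67


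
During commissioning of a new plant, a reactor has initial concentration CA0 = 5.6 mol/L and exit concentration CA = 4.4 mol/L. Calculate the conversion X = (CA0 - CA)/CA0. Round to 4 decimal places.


X = (CA0 - CA) / CA0
X = (5.6 - 4.4) / 5.6
X = 1.2 / 5.6
X = 0.2143


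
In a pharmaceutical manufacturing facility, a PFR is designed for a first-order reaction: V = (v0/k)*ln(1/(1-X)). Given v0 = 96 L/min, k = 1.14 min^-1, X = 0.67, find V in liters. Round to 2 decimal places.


V = (v0/k) * ln(1/(1-X))
V = (96/1.14) * ln(1/(1-0.67))
V = 84.210526 * ln(3.030303)
V = 84.210526 * 1.108663
V = 93.36 L


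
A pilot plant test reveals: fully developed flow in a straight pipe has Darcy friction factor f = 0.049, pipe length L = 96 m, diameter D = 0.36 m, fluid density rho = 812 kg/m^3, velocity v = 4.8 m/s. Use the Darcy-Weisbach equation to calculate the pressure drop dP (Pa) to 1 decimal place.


dP = f * (L/D) * (rho*v^2/2)
dP = 0.049 * (96/0.36) * (812*4.8^2/2)
L/D = 266.66666667
rho*v^2/2 = 812*23.04/2 = 9354.24
dP = 0.049 * 266.66666667 * 9354.24
dP = 122228.7 Pa


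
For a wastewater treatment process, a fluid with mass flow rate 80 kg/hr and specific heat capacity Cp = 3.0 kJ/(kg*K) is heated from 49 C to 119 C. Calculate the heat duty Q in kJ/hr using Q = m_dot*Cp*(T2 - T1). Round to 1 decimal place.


Q = m_dot * Cp * (T2 - T1)
Q = 80 * 3.0 * (119 - 49)
Q = 80 * 3.0 * 70
Q = 16800.0 kJ/hr


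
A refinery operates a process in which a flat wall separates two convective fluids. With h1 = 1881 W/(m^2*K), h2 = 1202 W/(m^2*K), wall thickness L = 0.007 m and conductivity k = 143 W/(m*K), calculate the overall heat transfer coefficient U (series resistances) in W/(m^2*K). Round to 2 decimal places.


1/U = 1/h1 + L/k + 1/h2
1/U = 1/1881 + 0.007/143 + 1/1202
1/U = 0.0005316321 + 4.8951e-05 + 0.0008319468
1/U = 0.0014125299
U = 707.95 W/(m^2*K)


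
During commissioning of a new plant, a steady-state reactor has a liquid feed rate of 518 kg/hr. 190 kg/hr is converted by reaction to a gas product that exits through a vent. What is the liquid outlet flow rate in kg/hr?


Steady-state mass balance on the main outlet: F_out = F_in - F_removed
F_out = 518 - 190
F_out = 328 kg/hr


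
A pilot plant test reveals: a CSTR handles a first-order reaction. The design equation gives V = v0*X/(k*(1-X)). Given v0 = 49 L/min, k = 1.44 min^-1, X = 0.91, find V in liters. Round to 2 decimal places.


V = v0 * X / (k * (1 - X))
V = 49 * 0.91 / (1.44 * (1 - 0.91))
V = 44.59 / (1.44 * 0.09)
V = 44.59 / 0.1296
V = 344.06 L


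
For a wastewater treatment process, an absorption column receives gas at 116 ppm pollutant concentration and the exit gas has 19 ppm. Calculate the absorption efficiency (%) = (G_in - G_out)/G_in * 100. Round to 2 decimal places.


Efficiency = (G_in - G_out) / G_in * 100%
Efficiency = (116 - 19) / 116 * 100
Efficiency = 97 / 116 * 100
Efficiency = 83.62%


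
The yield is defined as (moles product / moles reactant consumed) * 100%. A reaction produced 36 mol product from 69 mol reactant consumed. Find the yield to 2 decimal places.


Yield = (moles product / moles consumed) * 100%
Yield = (36 / 69) * 100
Yield = 0.5217 * 100
Yield = 52.17%


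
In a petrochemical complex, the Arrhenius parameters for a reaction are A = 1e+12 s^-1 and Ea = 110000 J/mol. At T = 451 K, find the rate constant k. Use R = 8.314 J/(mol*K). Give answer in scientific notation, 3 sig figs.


k = A * exp(-Ea/(R*T))
k = 1e+12 * exp(-110000 / (8.314 * 451))
k = 1e+12 * exp(-29.336353)
k = 1.82e-01


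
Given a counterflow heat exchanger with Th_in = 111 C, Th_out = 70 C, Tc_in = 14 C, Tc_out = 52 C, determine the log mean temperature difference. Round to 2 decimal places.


dT1 = Th_in - Tc_out = 111 - 52 = 59
dT2 = Th_out - Tc_in = 70 - 14 = 56
LMTD = (dT1 - dT2) / ln(dT1/dT2)
LMTD = (59 - 56) / ln(59/56)
LMTD = 57.49 K


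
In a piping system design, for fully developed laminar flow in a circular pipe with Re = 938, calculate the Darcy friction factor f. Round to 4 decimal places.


f = 64 / Re
f = 64 / 938
f = 0.0682


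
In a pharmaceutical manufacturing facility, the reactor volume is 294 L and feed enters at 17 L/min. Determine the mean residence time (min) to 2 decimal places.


tau = V / v0
tau = 294 / 17
tau = 17.29 min


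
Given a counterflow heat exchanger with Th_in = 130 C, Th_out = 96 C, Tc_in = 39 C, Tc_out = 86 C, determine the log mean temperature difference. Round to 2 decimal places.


dT1 = Th_in - Tc_out = 130 - 86 = 44
dT2 = Th_out - Tc_in = 96 - 39 = 57
LMTD = (dT1 - dT2) / ln(dT1/dT2)
LMTD = (44 - 57) / ln(44/57)
LMTD = 50.22 K


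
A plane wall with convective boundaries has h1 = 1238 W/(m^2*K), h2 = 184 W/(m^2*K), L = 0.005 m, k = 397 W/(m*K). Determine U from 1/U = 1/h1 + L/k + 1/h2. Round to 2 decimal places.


1/U = 1/h1 + L/k + 1/h2
1/U = 1/1238 + 0.005/397 + 1/184
1/U = 0.0008077544 + 1.25945e-05 + 0.0054347826
1/U = 0.0062551315
U = 159.87 W/(m^2*K)


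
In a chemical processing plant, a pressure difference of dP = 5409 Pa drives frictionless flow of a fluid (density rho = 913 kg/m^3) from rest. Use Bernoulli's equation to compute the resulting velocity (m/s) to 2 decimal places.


v = sqrt(2*dP/rho)
v = sqrt(2*5409/913)
v = sqrt(11.84885)
v = 3.44 m/s


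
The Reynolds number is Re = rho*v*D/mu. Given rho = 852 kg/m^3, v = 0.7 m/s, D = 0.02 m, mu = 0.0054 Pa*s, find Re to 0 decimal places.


Re = rho * v * D / mu
Re = 852 * 0.7 * 0.02 / 0.0054
Re = 11.928 / 0.0054
Re = 2209


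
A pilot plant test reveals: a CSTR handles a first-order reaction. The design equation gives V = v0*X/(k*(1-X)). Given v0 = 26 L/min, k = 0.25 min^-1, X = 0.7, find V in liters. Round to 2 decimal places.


V = v0 * X / (k * (1 - X))
V = 26 * 0.7 / (0.25 * (1 - 0.7))
V = 18.2 / (0.25 * 0.3)
V = 18.2 / 0.075
V = 242.67 L


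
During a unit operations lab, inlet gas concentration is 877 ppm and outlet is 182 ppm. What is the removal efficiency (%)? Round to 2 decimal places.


Efficiency = (G_in - G_out) / G_in * 100%
Efficiency = (877 - 182) / 877 * 100
Efficiency = 695 / 877 * 100
Efficiency = 79.25%


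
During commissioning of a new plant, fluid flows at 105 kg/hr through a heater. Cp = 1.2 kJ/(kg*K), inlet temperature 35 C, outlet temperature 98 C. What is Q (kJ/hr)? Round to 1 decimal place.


Q = m_dot * Cp * (T2 - T1)
Q = 105 * 1.2 * (98 - 35)
Q = 105 * 1.2 * 63
Q = 7938.0 kJ/hr


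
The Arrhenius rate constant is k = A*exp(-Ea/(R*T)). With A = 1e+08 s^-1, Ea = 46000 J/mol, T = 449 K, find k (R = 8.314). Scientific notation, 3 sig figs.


k = A * exp(-Ea/(R*T))
k = 1e+08 * exp(-46000 / (8.314 * 449))
k = 1e+08 * exp(-12.322575)
k = 4.45e+02


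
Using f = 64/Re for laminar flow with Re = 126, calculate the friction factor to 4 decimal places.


f = 64 / Re
f = 64 / 126
f = 0.5079


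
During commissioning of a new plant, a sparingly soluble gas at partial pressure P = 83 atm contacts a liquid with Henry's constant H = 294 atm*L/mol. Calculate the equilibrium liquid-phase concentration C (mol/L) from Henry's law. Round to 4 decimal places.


C = P / H
C = 83 / 294
C = 0.2823 mol/L


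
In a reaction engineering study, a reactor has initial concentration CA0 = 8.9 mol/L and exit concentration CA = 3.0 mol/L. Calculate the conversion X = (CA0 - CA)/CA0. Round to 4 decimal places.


X = (CA0 - CA) / CA0
X = (8.9 - 3.0) / 8.9
X = 5.9 / 8.9
X = 0.6629


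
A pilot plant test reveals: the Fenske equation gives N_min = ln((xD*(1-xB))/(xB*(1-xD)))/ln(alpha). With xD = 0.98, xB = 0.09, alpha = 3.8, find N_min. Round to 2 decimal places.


N_min = ln((xD*(1-xB))/(xB*(1-xD))) / ln(alpha)
Numerator inside ln: 0.8918 / 0.0018 = 495.444444
ln(495.444444) = 6.205455
ln(alpha) = ln(3.8) = 1.335001
N_min = 6.205455 / 1.335001 = 4.65


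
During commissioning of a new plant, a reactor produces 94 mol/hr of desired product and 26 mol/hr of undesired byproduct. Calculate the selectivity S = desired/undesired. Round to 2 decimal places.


S = desired product rate / undesired product rate
S = 94 / 26
S = 3.62


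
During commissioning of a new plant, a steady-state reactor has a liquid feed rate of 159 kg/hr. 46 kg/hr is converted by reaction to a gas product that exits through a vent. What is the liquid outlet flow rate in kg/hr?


Steady-state mass balance on the main outlet: F_out = F_in - F_removed
F_out = 159 - 46
F_out = 113 kg/hr


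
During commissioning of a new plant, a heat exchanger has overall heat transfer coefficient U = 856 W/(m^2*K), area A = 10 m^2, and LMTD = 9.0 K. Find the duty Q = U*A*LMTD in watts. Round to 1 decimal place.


Q = U * A * LMTD
Q = 856 * 10 * 9.0
Q = 77040.0 W


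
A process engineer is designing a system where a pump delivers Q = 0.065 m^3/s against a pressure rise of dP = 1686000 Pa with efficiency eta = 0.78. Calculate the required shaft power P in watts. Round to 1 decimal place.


P = Q * dP / eta
P = 0.065 * 1686000 / 0.78
P = 109590.0 / 0.78
P = 140500.0 W


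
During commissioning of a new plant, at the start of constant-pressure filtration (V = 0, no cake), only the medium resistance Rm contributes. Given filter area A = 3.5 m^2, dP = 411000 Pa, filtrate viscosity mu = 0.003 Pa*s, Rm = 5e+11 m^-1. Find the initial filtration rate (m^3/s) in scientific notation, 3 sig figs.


rate = A * dP / (mu * Rm)
rate = 3.5 * 411000 / (0.003 * 5e+11)
rate = 1438500.0 / 1.500e+09
rate = 9.59e-04 m^3/s


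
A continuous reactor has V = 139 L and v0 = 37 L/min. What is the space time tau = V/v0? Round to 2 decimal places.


tau = V / v0
tau = 139 / 37
tau = 3.76 min


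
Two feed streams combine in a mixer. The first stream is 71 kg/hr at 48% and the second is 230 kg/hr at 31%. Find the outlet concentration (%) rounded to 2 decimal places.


Mass balance on solute: F1*x1 + F2*x2 = F3*x3
F3 = F1 + F2 = 71 + 230 = 301 kg/hr
x3 = (F1*x1 + F2*x2)/F3
x3 = (71*0.48 + 230*0.31) / 301
x3 = 35.01%


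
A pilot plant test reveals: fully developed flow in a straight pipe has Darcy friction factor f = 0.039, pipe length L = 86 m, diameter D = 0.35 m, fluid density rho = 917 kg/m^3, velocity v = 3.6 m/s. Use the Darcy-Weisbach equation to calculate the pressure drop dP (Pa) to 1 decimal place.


dP = f * (L/D) * (rho*v^2/2)
dP = 0.039 * (86/0.35) * (917*3.6^2/2)
L/D = 245.71428571
rho*v^2/2 = 917*12.96/2 = 5942.16
dP = 0.039 * 245.71428571 * 5942.16
dP = 56942.9 Pa


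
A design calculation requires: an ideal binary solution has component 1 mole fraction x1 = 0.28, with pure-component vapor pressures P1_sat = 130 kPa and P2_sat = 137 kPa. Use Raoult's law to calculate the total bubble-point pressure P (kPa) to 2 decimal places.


P = x1*P1_sat + x2*P2_sat
x2 = 1 - x1 = 1 - 0.28 = 0.72
P = 0.28*130 + 0.72*137
P = 36.4 + 98.64
P = 135.04 kPa


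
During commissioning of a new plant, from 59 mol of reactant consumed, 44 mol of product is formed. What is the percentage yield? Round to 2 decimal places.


Yield = (moles product / moles consumed) * 100%
Yield = (44 / 59) * 100
Yield = 0.7458 * 100
Yield = 74.58%


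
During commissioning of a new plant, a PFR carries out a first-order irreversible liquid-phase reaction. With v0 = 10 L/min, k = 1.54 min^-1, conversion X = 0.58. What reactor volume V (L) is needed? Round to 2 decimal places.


V = (v0/k) * ln(1/(1-X))
V = (10/1.54) * ln(1/(1-0.58))
V = 6.493506 * ln(2.380952)
V = 6.493506 * 0.8675
V = 5.63 L
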